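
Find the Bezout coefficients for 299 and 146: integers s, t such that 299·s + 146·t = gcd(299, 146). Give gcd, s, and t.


Euclidean algorithm on (299, 146) — divide until remainder is 0:
  299 = 2 · 146 + 7
  146 = 20 · 7 + 6
  7 = 1 · 6 + 1
  6 = 6 · 1 + 0
gcd(299, 146) = 1.
Track Bezout coefficients alongside the remainders: start with r₀ = 299 = a·1 + b·0 (s = 1, t = 0) and r₁ = 146 = a·0 + b·1 (s = 0, t = 1); each new remainder r_{k+1} = r_{k-1} − q_k·r_k inherits s_{k+1} = s_{k-1} − q_k·s_k, t_{k+1} = t_{k-1} − q_k·t_k, so r_k = a·s_k + b·t_k at every step:
  q = 2: r = 7, s = 1 − 2·0 = 1, t = 0 − 2·1 = -2  (check: 299·1 + 146·(-2) = 7)
  q = 20: r = 6, s = 0 − 20·1 = -20, t = 1 − 20·(-2) = 41  (check: 299·(-20) + 146·41 = 6)
  q = 1: r = 1, s = 1 − 1·(-20) = 21, t = -2 − 1·41 = -43  (check: 299·21 + 146·(-43) = 1)
The row with r = 1 (the gcd) gives the Bezout coefficients s = 21, t = -43.
Result: 299 · (21) + 146 · (-43) = 1.

gcd(299, 146) = 1; s = 21, t = -43 (check: 299·21 + 146·(-43) = 1).


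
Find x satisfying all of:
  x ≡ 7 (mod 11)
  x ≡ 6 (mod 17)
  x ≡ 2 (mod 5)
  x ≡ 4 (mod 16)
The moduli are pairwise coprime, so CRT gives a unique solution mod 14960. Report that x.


Product of moduli M = 11 · 17 · 5 · 16 = 14960.
Merge one congruence at a time:
  Start: x ≡ 7 (mod 11).
  Combine with x ≡ 6 (mod 17); new modulus lcm = 187.
    Write x = 7 + 11·t and substitute into x ≡ 6 (mod 17): 11·t ≡ 6 − 7 = -1 (mod 17).
    Reduce coefficients mod 17: 11·t ≡ 16 (mod 17).
    The inverse of 11 mod 17 is 14 (since 11·14 = 154 = 9·17 + 1), so t ≡ 14·16 = 224 ≡ 3 (mod 17).
    Then x = 7 + 11·3 = 40, valid modulo lcm(11, 17) = 187: x ≡ 40 (mod 187).
  Combine with x ≡ 2 (mod 5); new modulus lcm = 935.
    Write x = 40 + 187·t and substitute into x ≡ 2 (mod 5): 187·t ≡ 2 − 40 = -38 (mod 5).
    Reduce coefficients mod 5: 2·t ≡ 2 (mod 5).
    The inverse of 2 mod 5 is 3 (since 2·3 = 6 = 1·5 + 1), so t ≡ 3·2 = 6 ≡ 1 (mod 5).
    Then x = 40 + 187·1 = 227, valid modulo lcm(187, 5) = 935: x ≡ 227 (mod 935).
  Combine with x ≡ 4 (mod 16); new modulus lcm = 14960.
    Write x = 227 + 935·t and substitute into x ≡ 4 (mod 16): 935·t ≡ 4 − 227 = -223 (mod 16).
    Reduce coefficients mod 16: 7·t ≡ 1 (mod 16).
    The inverse of 7 mod 16 is 7 (since 7·7 = 49 = 3·16 + 1), so t ≡ 7·1 = 7 ≡ 7 (mod 16).
    Then x = 227 + 935·7 = 6772, valid modulo lcm(935, 16) = 14960: x ≡ 6772 (mod 14960).
Verify against each original: 6772 mod 11 = 7, 6772 mod 17 = 6, 6772 mod 5 = 2, 6772 mod 16 = 4.

x ≡ 6772 (mod 14960).


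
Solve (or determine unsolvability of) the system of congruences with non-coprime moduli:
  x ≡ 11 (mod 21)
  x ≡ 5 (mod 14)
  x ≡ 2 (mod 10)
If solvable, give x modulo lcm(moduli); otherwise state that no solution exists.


Moduli 21, 14, 10 are not pairwise coprime, so CRT works modulo lcm(m_i) when all pairwise compatibility conditions hold.
Pairwise compatibility: gcd(m_i, m_j) must divide a_i - a_j for every pair.
Merge one congruence at a time:
  Start: x ≡ 11 (mod 21).
  Combine with x ≡ 5 (mod 14): gcd(21, 14) = 7, and 5 - 11 = -6 is NOT divisible by 7.
    ⇒ system is inconsistent (no integer solution).

No solution (the system is inconsistent).


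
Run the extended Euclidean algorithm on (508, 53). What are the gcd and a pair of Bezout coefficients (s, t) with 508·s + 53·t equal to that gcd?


Euclidean algorithm on (508, 53) — divide until remainder is 0:
  508 = 9 · 53 + 31
  53 = 1 · 31 + 22
  31 = 1 · 22 + 9
  22 = 2 · 9 + 4
  9 = 2 · 4 + 1
  4 = 4 · 1 + 0
gcd(508, 53) = 1.
Track Bezout coefficients alongside the remainders: start with r₀ = 508 = a·1 + b·0 (s = 1, t = 0) and r₁ = 53 = a·0 + b·1 (s = 0, t = 1); each new remainder r_{k+1} = r_{k-1} − q_k·r_k inherits s_{k+1} = s_{k-1} − q_k·s_k, t_{k+1} = t_{k-1} − q_k·t_k, so r_k = a·s_k + b·t_k at every step:
  q = 9: r = 31, s = 1 − 9·0 = 1, t = 0 − 9·1 = -9  (check: 508·1 + 53·(-9) = 31)
  q = 1: r = 22, s = 0 − 1·1 = -1, t = 1 − 1·(-9) = 10  (check: 508·(-1) + 53·10 = 22)
  q = 1: r = 9, s = 1 − 1·(-1) = 2, t = -9 − 1·10 = -19  (check: 508·2 + 53·(-19) = 9)
  q = 2: r = 4, s = -1 − 2·2 = -5, t = 10 − 2·(-19) = 48  (check: 508·(-5) + 53·48 = 4)
  q = 2: r = 1, s = 2 − 2·(-5) = 12, t = -19 − 2·48 = -115  (check: 508·12 + 53·(-115) = 1)
The row with r = 1 (the gcd) gives the Bezout coefficients s = 12, t = -115.
Result: 508 · (12) + 53 · (-115) = 1.

gcd(508, 53) = 1; s = 12, t = -115 (check: 508·12 + 53·(-115) = 1).


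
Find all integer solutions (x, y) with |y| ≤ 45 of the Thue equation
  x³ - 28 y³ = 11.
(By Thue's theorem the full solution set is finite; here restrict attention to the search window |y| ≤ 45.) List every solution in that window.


The equation is x³ - 28y³ = 11. For fixed y, x³ = 28·y³ + 11, so a solution requires the RHS to be a perfect cube.
Strategy: iterate y from -45 to 45, compute RHS = 28·y³ + 11, and check whether it is a (positive or negative) perfect cube.
Check small values of y:
  y = 0: RHS = 11 is not a perfect cube.
  y = 1: RHS = 39 is not a perfect cube.
  y = -1: RHS = -17 is not a perfect cube.
  y = 2: RHS = 235 is not a perfect cube.
  y = -2: RHS = -213 is not a perfect cube.
  y = 3: RHS = 767 is not a perfect cube.
  y = -3: RHS = -745 is not a perfect cube.
Continuing the search up to |y| = 45 finds no solutions either.
No (x, y) in the scanned range satisfies the equation.

No integer solutions with |y| ≤ 45.


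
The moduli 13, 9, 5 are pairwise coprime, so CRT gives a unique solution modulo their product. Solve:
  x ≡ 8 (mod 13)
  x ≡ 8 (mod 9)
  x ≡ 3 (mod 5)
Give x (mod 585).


Moduli 13, 9, 5 are pairwise coprime; by CRT there is a unique solution modulo M = 13 · 9 · 5 = 585.
Solve pairwise, accumulating the modulus:
  Start with x ≡ 8 (mod 13).
  Combine with x ≡ 8 (mod 9): since gcd(13, 9) = 1, we get a unique residue mod 117.
    Write x = 8 + 13·t and substitute into x ≡ 8 (mod 9): 13·t ≡ 8 − 8 = 0 (mod 9).
    Reduce coefficients mod 9: 4·t ≡ 0 (mod 9).
    The inverse of 4 mod 9 is 7 (since 4·7 = 28 = 3·9 + 1), so t ≡ 7·0 = 0 ≡ 0 (mod 9).
    Then x = 8 + 13·0 = 8, valid modulo lcm(13, 9) = 117: x ≡ 8 (mod 117).
  Combine with x ≡ 3 (mod 5): since gcd(117, 5) = 1, we get a unique residue mod 585.
    Write x = 8 + 117·t and substitute into x ≡ 3 (mod 5): 117·t ≡ 3 − 8 = -5 (mod 5).
    Reduce coefficients mod 5: 2·t ≡ 0 (mod 5).
    The inverse of 2 mod 5 is 3 (since 2·3 = 6 = 1·5 + 1), so t ≡ 3·0 = 0 ≡ 0 (mod 5).
    Then x = 8 + 117·0 = 8, valid modulo lcm(117, 5) = 585: x ≡ 8 (mod 585).
Verify: 8 mod 13 = 8 ✓, 8 mod 9 = 8 ✓, 8 mod 5 = 3 ✓.

x ≡ 8 (mod 585).


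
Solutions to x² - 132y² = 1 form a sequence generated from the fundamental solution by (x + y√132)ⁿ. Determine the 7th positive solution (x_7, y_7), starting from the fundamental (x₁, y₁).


Step 1: Find the fundamental solution (x₁, y₁) of x² - 132y² = 1.
  Expand √132 as a continued fraction. a₀ = ⌊√132⌋ = 11; iterate m_{k+1} = d_k·a_k − m_k, d_{k+1} = (132 − m_{k+1}²)/d_k, a_{k+1} = ⌊(a₀ + m_{k+1})/d_{k+1}⌋ (starting m₀ = 0, d₀ = 1), with convergents p_k = a_k·p_{k-1} + p_{k-2}, q_k = a_k·q_{k-1} + q_{k-2} (p₋₁ = 1, q₋₁ = 0):
  k = 0: a₀ = 11; p₀/q₀ = 11/1; p₀² − 132·q₀² = 121 − 132 = -11.
  k = 1: m = 11, d = 11, a = ⌊(11 + 11)/11⌋ = 2; p/q = (2·11 + 1)/(2·1 + 0) = 23/2; p² − 132·q² = 529 − 528 = 1.
  The first convergent with p² − 132·q² = 1 gives the fundamental solution (x₁, y₁) = (23, 2).
Step 2: Apply the recurrence (x_{n+1}, y_{n+1}) = (x₁x_n + 132y₁y_n, x₁y_n + y₁x_n) repeatedly.
  From (x_1, y_1) = (23, 2): x_2 = 23·23 + 132·2·2 = 1057; y_2 = 23·2 + 2·23 = 92.
  From (x_2, y_2) = (1057, 92): x_3 = 23·1057 + 132·2·92 = 48599; y_3 = 23·92 + 2·1057 = 4230.
  From (x_3, y_3) = (48599, 4230): x_4 = 23·48599 + 132·2·4230 = 2234497; y_4 = 23·4230 + 2·48599 = 194488.
  From (x_4, y_4) = (2234497, 194488): x_5 = 23·2234497 + 132·2·194488 = 102738263; y_5 = 23·194488 + 2·2234497 = 8942218.
  From (x_5, y_5) = (102738263, 8942218): x_6 = 23·102738263 + 132·2·8942218 = 4723725601; y_6 = 23·8942218 + 2·102738263 = 411147540.
  From (x_6, y_6) = (4723725601, 411147540): x_7 = 23·4723725601 + 132·2·411147540 = 217188639383; y_7 = 23·411147540 + 2·4723725601 = 18903844622.
Step 3: Verify x_7² - 132·y_7² = 47170905077038818620689 - 47170905077038818620688 = 1 (should be 1). ✓

(x_1, y_1) = (23, 2); (x_7, y_7) = (217188639383, 18903844622).


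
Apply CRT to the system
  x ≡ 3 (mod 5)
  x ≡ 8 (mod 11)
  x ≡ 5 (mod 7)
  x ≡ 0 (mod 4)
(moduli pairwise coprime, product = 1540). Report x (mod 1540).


Product of moduli M = 5 · 11 · 7 · 4 = 1540.
Merge one congruence at a time:
  Start: x ≡ 3 (mod 5).
  Combine with x ≡ 8 (mod 11); new modulus lcm = 55.
    Write x = 3 + 5·t and substitute into x ≡ 8 (mod 11): 5·t ≡ 8 − 3 = 5 (mod 11).
    The inverse of 5 mod 11 is 9 (since 5·9 = 45 = 4·11 + 1), so t ≡ 9·5 = 45 ≡ 1 (mod 11).
    Then x = 3 + 5·1 = 8, valid modulo lcm(5, 11) = 55: x ≡ 8 (mod 55).
  Combine with x ≡ 5 (mod 7); new modulus lcm = 385.
    Write x = 8 + 55·t and substitute into x ≡ 5 (mod 7): 55·t ≡ 5 − 8 = -3 (mod 7).
    Reduce coefficients mod 7: 6·t ≡ 4 (mod 7).
    The inverse of 6 mod 7 is 6 (since 6·6 = 36 = 5·7 + 1), so t ≡ 6·4 = 24 ≡ 3 (mod 7).
    Then x = 8 + 55·3 = 173, valid modulo lcm(55, 7) = 385: x ≡ 173 (mod 385).
  Combine with x ≡ 0 (mod 4); new modulus lcm = 1540.
    Write x = 173 + 385·t and substitute into x ≡ 0 (mod 4): 385·t ≡ 0 − 173 = -173 (mod 4).
    Reduce coefficients mod 4: 1·t ≡ 3 (mod 4).
    So t ≡ 3 (mod 4).
    Then x = 173 + 385·3 = 1328, valid modulo lcm(385, 4) = 1540: x ≡ 1328 (mod 1540).
Verify against each original: 1328 mod 5 = 3, 1328 mod 11 = 8, 1328 mod 7 = 5, 1328 mod 4 = 0.

x ≡ 1328 (mod 1540).


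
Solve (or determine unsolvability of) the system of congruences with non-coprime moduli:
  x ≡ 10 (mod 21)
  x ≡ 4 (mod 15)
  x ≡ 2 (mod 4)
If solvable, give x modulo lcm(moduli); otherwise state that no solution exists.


Moduli 21, 15, 4 are not pairwise coprime, so CRT works modulo lcm(m_i) when all pairwise compatibility conditions hold.
Pairwise compatibility: gcd(m_i, m_j) must divide a_i - a_j for every pair.
Merge one congruence at a time:
  Start: x ≡ 10 (mod 21).
  Combine with x ≡ 4 (mod 15): gcd(21, 15) = 3; 4 - 10 = -6, which IS divisible by 3, so compatible.
    Write x = 10 + 21·t and substitute into x ≡ 4 (mod 15): 21·t ≡ 4 − 10 = -6 (mod 15).
    Divide the congruence (and modulus) by g = 3: 7·t ≡ -2 (mod 5).
    Reduce coefficients mod 5: 2·t ≡ 3 (mod 5).
    The inverse of 2 mod 5 is 3 (since 2·3 = 6 = 1·5 + 1), so t ≡ 3·3 = 9 ≡ 4 (mod 5).
    Then x = 10 + 21·4 = 94, valid modulo lcm(21, 15) = 105: x ≡ 94 (mod 105).
  Combine with x ≡ 2 (mod 4): gcd(105, 4) = 1; 2 - 94 = -92, which IS divisible by 1, so compatible.
    Write x = 94 + 105·t and substitute into x ≡ 2 (mod 4): 105·t ≡ 2 − 94 = -92 (mod 4).
    Reduce coefficients mod 4: 1·t ≡ 0 (mod 4).
    So t ≡ 0 (mod 4).
    Then x = 94 + 105·0 = 94, valid modulo lcm(105, 4) = 420: x ≡ 94 (mod 420).
Verify: 94 mod 21 = 10, 94 mod 15 = 4, 94 mod 4 = 2.

x ≡ 94 (mod 420).


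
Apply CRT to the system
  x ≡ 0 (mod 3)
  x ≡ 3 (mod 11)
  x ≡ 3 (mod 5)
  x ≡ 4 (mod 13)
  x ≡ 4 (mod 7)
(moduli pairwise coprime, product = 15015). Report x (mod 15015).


Product of moduli M = 3 · 11 · 5 · 13 · 7 = 15015.
Merge one congruence at a time:
  Start: x ≡ 0 (mod 3).
  Combine with x ≡ 3 (mod 11); new modulus lcm = 33.
    Write x = 0 + 3·t and substitute into x ≡ 3 (mod 11): 3·t ≡ 3 − 0 = 3 (mod 11).
    The inverse of 3 mod 11 is 4 (since 3·4 = 12 = 1·11 + 1), so t ≡ 4·3 = 12 ≡ 1 (mod 11).
    Then x = 0 + 3·1 = 3, valid modulo lcm(3, 11) = 33: x ≡ 3 (mod 33).
  Combine with x ≡ 3 (mod 5); new modulus lcm = 165.
    Write x = 3 + 33·t and substitute into x ≡ 3 (mod 5): 33·t ≡ 3 − 3 = 0 (mod 5).
    Reduce coefficients mod 5: 3·t ≡ 0 (mod 5).
    The inverse of 3 mod 5 is 2 (since 3·2 = 6 = 1·5 + 1), so t ≡ 2·0 = 0 ≡ 0 (mod 5).
    Then x = 3 + 33·0 = 3, valid modulo lcm(33, 5) = 165: x ≡ 3 (mod 165).
  Combine with x ≡ 4 (mod 13); new modulus lcm = 2145.
    Write x = 3 + 165·t and substitute into x ≡ 4 (mod 13): 165·t ≡ 4 − 3 = 1 (mod 13).
    Reduce coefficients mod 13: 9·t ≡ 1 (mod 13).
    The inverse of 9 mod 13 is 3 (since 9·3 = 27 = 2·13 + 1), so t ≡ 3·1 = 3 ≡ 3 (mod 13).
    Then x = 3 + 165·3 = 498, valid modulo lcm(165, 13) = 2145: x ≡ 498 (mod 2145).
  Combine with x ≡ 4 (mod 7); new modulus lcm = 15015.
    Write x = 498 + 2145·t and substitute into x ≡ 4 (mod 7): 2145·t ≡ 4 − 498 = -494 (mod 7).
    Reduce coefficients mod 7: 3·t ≡ 3 (mod 7).
    The inverse of 3 mod 7 is 5 (since 3·5 = 15 = 2·7 + 1), so t ≡ 5·3 = 15 ≡ 1 (mod 7).
    Then x = 498 + 2145·1 = 2643, valid modulo lcm(2145, 7) = 15015: x ≡ 2643 (mod 15015).
Verify against each original: 2643 mod 3 = 0, 2643 mod 11 = 3, 2643 mod 5 = 3, 2643 mod 13 = 4, 2643 mod 7 = 4.

x ≡ 2643 (mod 15015).


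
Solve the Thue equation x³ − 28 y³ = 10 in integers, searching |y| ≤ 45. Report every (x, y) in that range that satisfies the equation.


The equation is x³ - 28y³ = 10. For fixed y, x³ = 28·y³ + 10, so a solution requires the RHS to be a perfect cube.
Strategy: iterate y from -45 to 45, compute RHS = 28·y³ + 10, and check whether it is a (positive or negative) perfect cube.
Check small values of y:
  y = 0: RHS = 10 is not a perfect cube.
  y = 1: RHS = 38 is not a perfect cube.
  y = -1: RHS = -18 is not a perfect cube.
  y = 2: RHS = 234 is not a perfect cube.
  y = -2: RHS = -214 is not a perfect cube.
  y = 3: RHS = 766 is not a perfect cube.
  y = -3: RHS = -746 is not a perfect cube.
Continuing the search up to |y| = 45 finds no solutions either.
No (x, y) in the scanned range satisfies the equation.

No integer solutions with |y| ≤ 45.


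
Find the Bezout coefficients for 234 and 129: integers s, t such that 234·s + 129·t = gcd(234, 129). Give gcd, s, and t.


Euclidean algorithm on (234, 129) — divide until remainder is 0:
  234 = 1 · 129 + 105
  129 = 1 · 105 + 24
  105 = 4 · 24 + 9
  24 = 2 · 9 + 6
  9 = 1 · 6 + 3
  6 = 2 · 3 + 0
gcd(234, 129) = 3.
Track Bezout coefficients alongside the remainders: start with r₀ = 234 = a·1 + b·0 (s = 1, t = 0) and r₁ = 129 = a·0 + b·1 (s = 0, t = 1); each new remainder r_{k+1} = r_{k-1} − q_k·r_k inherits s_{k+1} = s_{k-1} − q_k·s_k, t_{k+1} = t_{k-1} − q_k·t_k, so r_k = a·s_k + b·t_k at every step:
  q = 1: r = 105, s = 1 − 1·0 = 1, t = 0 − 1·1 = -1  (check: 234·1 + 129·(-1) = 105)
  q = 1: r = 24, s = 0 − 1·1 = -1, t = 1 − 1·(-1) = 2  (check: 234·(-1) + 129·2 = 24)
  q = 4: r = 9, s = 1 − 4·(-1) = 5, t = -1 − 4·2 = -9  (check: 234·5 + 129·(-9) = 9)
  q = 2: r = 6, s = -1 − 2·5 = -11, t = 2 − 2·(-9) = 20  (check: 234·(-11) + 129·20 = 6)
  q = 1: r = 3, s = 5 − 1·(-11) = 16, t = -9 − 1·20 = -29  (check: 234·16 + 129·(-29) = 3)
The row with r = 3 (the gcd) gives the Bezout coefficients s = 16, t = -29.
Result: 234 · (16) + 129 · (-29) = 3.

gcd(234, 129) = 3; s = 16, t = -29 (check: 234·16 + 129·(-29) = 3).


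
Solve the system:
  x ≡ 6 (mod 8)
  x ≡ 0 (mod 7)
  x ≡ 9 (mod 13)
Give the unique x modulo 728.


Moduli 8, 7, 13 are pairwise coprime; by CRT there is a unique solution modulo M = 8 · 7 · 13 = 728.
Solve pairwise, accumulating the modulus:
  Start with x ≡ 6 (mod 8).
  Combine with x ≡ 0 (mod 7): since gcd(8, 7) = 1, we get a unique residue mod 56.
    Write x = 6 + 8·t and substitute into x ≡ 0 (mod 7): 8·t ≡ 0 − 6 = -6 (mod 7).
    Reduce coefficients mod 7: 1·t ≡ 1 (mod 7).
    So t ≡ 1 (mod 7).
    Then x = 6 + 8·1 = 14, valid modulo lcm(8, 7) = 56: x ≡ 14 (mod 56).
  Combine with x ≡ 9 (mod 13): since gcd(56, 13) = 1, we get a unique residue mod 728.
    Write x = 14 + 56·t and substitute into x ≡ 9 (mod 13): 56·t ≡ 9 − 14 = -5 (mod 13).
    Reduce coefficients mod 13: 4·t ≡ 8 (mod 13).
    The inverse of 4 mod 13 is 10 (since 4·10 = 40 = 3·13 + 1), so t ≡ 10·8 = 80 ≡ 2 (mod 13).
    Then x = 14 + 56·2 = 126, valid modulo lcm(56, 13) = 728: x ≡ 126 (mod 728).
Verify: 126 mod 8 = 6 ✓, 126 mod 7 = 0 ✓, 126 mod 13 = 9 ✓.

x ≡ 126 (mod 728).


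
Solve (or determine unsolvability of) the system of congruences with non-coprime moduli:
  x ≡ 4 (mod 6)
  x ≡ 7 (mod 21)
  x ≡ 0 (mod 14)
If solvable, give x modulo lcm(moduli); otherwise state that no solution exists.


Moduli 6, 21, 14 are not pairwise coprime, so CRT works modulo lcm(m_i) when all pairwise compatibility conditions hold.
Pairwise compatibility: gcd(m_i, m_j) must divide a_i - a_j for every pair.
Merge one congruence at a time:
  Start: x ≡ 4 (mod 6).
  Combine with x ≡ 7 (mod 21): gcd(6, 21) = 3; 7 - 4 = 3, which IS divisible by 3, so compatible.
    Write x = 4 + 6·t and substitute into x ≡ 7 (mod 21): 6·t ≡ 7 − 4 = 3 (mod 21).
    Divide the congruence (and modulus) by g = 3: 2·t ≡ 1 (mod 7).
    The inverse of 2 mod 7 is 4 (since 2·4 = 8 = 1·7 + 1), so t ≡ 4·1 = 4 ≡ 4 (mod 7).
    Then x = 4 + 6·4 = 28, valid modulo lcm(6, 21) = 42: x ≡ 28 (mod 42).
  Combine with x ≡ 0 (mod 14): gcd(42, 14) = 14; 0 - 28 = -28, which IS divisible by 14, so compatible.
    Write x = 28 + 42·t and substitute into x ≡ 0 (mod 14): 42·t ≡ 0 − 28 = -28 (mod 14).
    Divide the congruence (and modulus) by g = 14: 3·t ≡ -2 (mod 1).
    Modulo 1 every t works; take t = 0.
    Then x = 28 + 42·0 = 28, valid modulo lcm(42, 14) = 42: x ≡ 28 (mod 42).
Verify: 28 mod 6 = 4, 28 mod 21 = 7, 28 mod 14 = 0.

x ≡ 28 (mod 42).


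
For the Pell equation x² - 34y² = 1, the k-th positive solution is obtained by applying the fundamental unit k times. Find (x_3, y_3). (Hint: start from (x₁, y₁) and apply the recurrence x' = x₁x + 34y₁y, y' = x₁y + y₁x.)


Step 1: Find the fundamental solution (x₁, y₁) of x² - 34y² = 1.
  Expand √34 as a continued fraction. a₀ = ⌊√34⌋ = 5; iterate m_{k+1} = d_k·a_k − m_k, d_{k+1} = (34 − m_{k+1}²)/d_k, a_{k+1} = ⌊(a₀ + m_{k+1})/d_{k+1}⌋ (starting m₀ = 0, d₀ = 1), with convergents p_k = a_k·p_{k-1} + p_{k-2}, q_k = a_k·q_{k-1} + q_{k-2} (p₋₁ = 1, q₋₁ = 0):
  k = 0: a₀ = 5; p₀/q₀ = 5/1; p₀² − 34·q₀² = 25 − 34 = -9.
  k = 1: m = 5, d = 9, a = ⌊(5 + 5)/9⌋ = 1; p/q = (1·5 + 1)/(1·1 + 0) = 6/1; p² − 34·q² = 36 − 34 = 2.
  k = 2: m = 4, d = 2, a = ⌊(5 + 4)/2⌋ = 4; p/q = (4·6 + 5)/(4·1 + 1) = 29/5; p² − 34·q² = 841 − 850 = -9.
  k = 3: m = 4, d = 9, a = ⌊(5 + 4)/9⌋ = 1; p/q = (1·29 + 6)/(1·5 + 1) = 35/6; p² − 34·q² = 1225 − 1224 = 1.
  The first convergent with p² − 34·q² = 1 gives the fundamental solution (x₁, y₁) = (35, 6).
Step 2: Apply the recurrence (x_{n+1}, y_{n+1}) = (x₁x_n + 34y₁y_n, x₁y_n + y₁x_n) repeatedly.
  From (x_1, y_1) = (35, 6): x_2 = 35·35 + 34·6·6 = 2449; y_2 = 35·6 + 6·35 = 420.
  From (x_2, y_2) = (2449, 420): x_3 = 35·2449 + 34·6·420 = 171395; y_3 = 35·420 + 6·2449 = 29394.
Step 3: Verify x_3² - 34·y_3² = 29376246025 - 29376246024 = 1 (should be 1). ✓

(x_1, y_1) = (35, 6); (x_3, y_3) = (171395, 29394).


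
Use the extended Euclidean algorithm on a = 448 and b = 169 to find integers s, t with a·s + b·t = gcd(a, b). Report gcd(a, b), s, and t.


Euclidean algorithm on (448, 169) — divide until remainder is 0:
  448 = 2 · 169 + 110
  169 = 1 · 110 + 59
  110 = 1 · 59 + 51
  59 = 1 · 51 + 8
  51 = 6 · 8 + 3
  8 = 2 · 3 + 2
  3 = 1 · 2 + 1
  2 = 2 · 1 + 0
gcd(448, 169) = 1.
Track Bezout coefficients alongside the remainders: start with r₀ = 448 = a·1 + b·0 (s = 1, t = 0) and r₁ = 169 = a·0 + b·1 (s = 0, t = 1); each new remainder r_{k+1} = r_{k-1} − q_k·r_k inherits s_{k+1} = s_{k-1} − q_k·s_k, t_{k+1} = t_{k-1} − q_k·t_k, so r_k = a·s_k + b·t_k at every step:
  q = 2: r = 110, s = 1 − 2·0 = 1, t = 0 − 2·1 = -2  (check: 448·1 + 169·(-2) = 110)
  q = 1: r = 59, s = 0 − 1·1 = -1, t = 1 − 1·(-2) = 3  (check: 448·(-1) + 169·3 = 59)
  q = 1: r = 51, s = 1 − 1·(-1) = 2, t = -2 − 1·3 = -5  (check: 448·2 + 169·(-5) = 51)
  q = 1: r = 8, s = -1 − 1·2 = -3, t = 3 − 1·(-5) = 8  (check: 448·(-3) + 169·8 = 8)
  q = 6: r = 3, s = 2 − 6·(-3) = 20, t = -5 − 6·8 = -53  (check: 448·20 + 169·(-53) = 3)
  q = 2: r = 2, s = -3 − 2·20 = -43, t = 8 − 2·(-53) = 114  (check: 448·(-43) + 169·114 = 2)
  q = 1: r = 1, s = 20 − 1·(-43) = 63, t = -53 − 1·114 = -167  (check: 448·63 + 169·(-167) = 1)
The row with r = 1 (the gcd) gives the Bezout coefficients s = 63, t = -167.
Result: 448 · (63) + 169 · (-167) = 1.

gcd(448, 169) = 1; s = 63, t = -167 (check: 448·63 + 169·(-167) = 1).


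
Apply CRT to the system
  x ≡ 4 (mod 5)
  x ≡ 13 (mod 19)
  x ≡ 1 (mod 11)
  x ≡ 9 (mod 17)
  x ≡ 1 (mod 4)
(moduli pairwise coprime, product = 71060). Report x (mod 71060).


Product of moduli M = 5 · 19 · 11 · 17 · 4 = 71060.
Merge one congruence at a time:
  Start: x ≡ 4 (mod 5).
  Combine with x ≡ 13 (mod 19); new modulus lcm = 95.
    Write x = 4 + 5·t and substitute into x ≡ 13 (mod 19): 5·t ≡ 13 − 4 = 9 (mod 19).
    The inverse of 5 mod 19 is 4 (since 5·4 = 20 = 1·19 + 1), so t ≡ 4·9 = 36 ≡ 17 (mod 19).
    Then x = 4 + 5·17 = 89, valid modulo lcm(5, 19) = 95: x ≡ 89 (mod 95).
  Combine with x ≡ 1 (mod 11); new modulus lcm = 1045.
    Write x = 89 + 95·t and substitute into x ≡ 1 (mod 11): 95·t ≡ 1 − 89 = -88 (mod 11).
    Reduce coefficients mod 11: 7·t ≡ 0 (mod 11).
    The inverse of 7 mod 11 is 8 (since 7·8 = 56 = 5·11 + 1), so t ≡ 8·0 = 0 ≡ 0 (mod 11).
    Then x = 89 + 95·0 = 89, valid modulo lcm(95, 11) = 1045: x ≡ 89 (mod 1045).
  Combine with x ≡ 9 (mod 17); new modulus lcm = 17765.
    Write x = 89 + 1045·t and substitute into x ≡ 9 (mod 17): 1045·t ≡ 9 − 89 = -80 (mod 17).
    Reduce coefficients mod 17: 8·t ≡ 5 (mod 17).
    The inverse of 8 mod 17 is 15 (since 8·15 = 120 = 7·17 + 1), so t ≡ 15·5 = 75 ≡ 7 (mod 17).
    Then x = 89 + 1045·7 = 7404, valid modulo lcm(1045, 17) = 17765: x ≡ 7404 (mod 17765).
  Combine with x ≡ 1 (mod 4); new modulus lcm = 71060.
    Write x = 7404 + 17765·t and substitute into x ≡ 1 (mod 4): 17765·t ≡ 1 − 7404 = -7403 (mod 4).
    Reduce coefficients mod 4: 1·t ≡ 1 (mod 4).
    So t ≡ 1 (mod 4).
    Then x = 7404 + 17765·1 = 25169, valid modulo lcm(17765, 4) = 71060: x ≡ 25169 (mod 71060).
Verify against each original: 25169 mod 5 = 4, 25169 mod 19 = 13, 25169 mod 11 = 1, 25169 mod 17 = 9, 25169 mod 4 = 1.

x ≡ 25169 (mod 71060).


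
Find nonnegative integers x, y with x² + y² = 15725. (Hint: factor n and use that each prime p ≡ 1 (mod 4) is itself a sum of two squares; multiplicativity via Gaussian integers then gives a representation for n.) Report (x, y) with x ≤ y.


Step 1: Factor n = 15725 = 5^2 · 17 · 37.
Step 2: Check the mod-4 condition on each prime factor: 5 ≡ 1 (mod 4), exponent 2; 17 ≡ 1 (mod 4), exponent 1; 37 ≡ 1 (mod 4), exponent 1.
All primes ≡ 3 (mod 4) appear to even exponent (or don't appear), so by the two-squares theorem n IS expressible as a sum of two squares.
Step 3: Build a representation. Group n = k² · m with k = 5 and m = 17 · 37 = 629 (a product of primes ≡ 1 (mod 4)); a representation of m scales to one of n via (k·x)² + (k·y)² = k²(x² + y²). Each prime p ≡ 1 (mod 4) is itself a sum of two squares; find a² by testing p − a² for a perfect square:
  17: 17 − 1² = 16 = 4² ⇒ 17 = 1² + 4².
  37: 37 − 1² = 36 = 6² ⇒ 37 = 1² + 6².
  Combine using the Brahmagupta–Fibonacci identity (a² + b²)(c² + d²) = (ac − bd)² + (ad + bc)² = (ac + bd)² + (ad − bc)²:
  17 · 37 = 629: from (1² + 4²)(1² + 6²), take (1·1 − 4·6, 1·6 + 4·1) = (1 − 24, 6 + 4) = (-23, 10); dropping signs (only squares matter) gives (23, 10); check 23² + 10² = 529 + 100 = 629 ✓.
  Scale by k = 5: (5·23, 5·10) = (115, 50).
Step 4: Order so x ≤ y and verify: 50² + 115² = 2500 + 13225 = 15725 = n. ✓

n = 15725 = 50² + 115² (one valid representation with x ≤ y).


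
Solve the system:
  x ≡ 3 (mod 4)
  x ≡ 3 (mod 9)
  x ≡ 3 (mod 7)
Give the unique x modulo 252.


Moduli 4, 9, 7 are pairwise coprime; by CRT there is a unique solution modulo M = 4 · 9 · 7 = 252.
Solve pairwise, accumulating the modulus:
  Start with x ≡ 3 (mod 4).
  Combine with x ≡ 3 (mod 9): since gcd(4, 9) = 1, we get a unique residue mod 36.
    Write x = 3 + 4·t and substitute into x ≡ 3 (mod 9): 4·t ≡ 3 − 3 = 0 (mod 9).
    The inverse of 4 mod 9 is 7 (since 4·7 = 28 = 3·9 + 1), so t ≡ 7·0 = 0 ≡ 0 (mod 9).
    Then x = 3 + 4·0 = 3, valid modulo lcm(4, 9) = 36: x ≡ 3 (mod 36).
  Combine with x ≡ 3 (mod 7): since gcd(36, 7) = 1, we get a unique residue mod 252.
    Write x = 3 + 36·t and substitute into x ≡ 3 (mod 7): 36·t ≡ 3 − 3 = 0 (mod 7).
    Reduce coefficients mod 7: 1·t ≡ 0 (mod 7).
    So t ≡ 0 (mod 7).
    Then x = 3 + 36·0 = 3, valid modulo lcm(36, 7) = 252: x ≡ 3 (mod 252).
Verify: 3 mod 4 = 3 ✓, 3 mod 9 = 3 ✓, 3 mod 7 = 3 ✓.

x ≡ 3 (mod 252).


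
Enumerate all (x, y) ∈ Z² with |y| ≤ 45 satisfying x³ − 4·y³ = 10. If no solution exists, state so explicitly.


The equation is x³ - 4y³ = 10. For fixed y, x³ = 4·y³ + 10, so a solution requires the RHS to be a perfect cube.
Strategy: iterate y from -45 to 45, compute RHS = 4·y³ + 10, and check whether it is a (positive or negative) perfect cube.
Check small values of y:
  y = 0: RHS = 10 is not a perfect cube.
  y = 1: RHS = 14 is not a perfect cube.
  y = -1: RHS = 6 is not a perfect cube.
  y = 2: RHS = 42 is not a perfect cube.
  y = -2: RHS = -22 is not a perfect cube.
  y = 3: RHS = 118 is not a perfect cube.
  y = -3: RHS = -98 is not a perfect cube.
Continuing the search up to |y| = 45 finds no solutions either.
No (x, y) in the scanned range satisfies the equation.

No integer solutions with |y| ≤ 45.


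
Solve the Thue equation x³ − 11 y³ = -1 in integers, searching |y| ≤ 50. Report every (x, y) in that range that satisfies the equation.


The equation is x³ - 11y³ = -1. For fixed y, x³ = 11·y³ − 1, so a solution requires the RHS to be a perfect cube.
Strategy: iterate y from -50 to 50, compute RHS = 11·y³ − 1, and check whether it is a (positive or negative) perfect cube.
Check small values of y:
  y = 0: RHS = -1 = (-1)³ ⇒ x = -1 works.
  y = 1: RHS = 10 is not a perfect cube.
  y = -1: RHS = -12 is not a perfect cube.
  y = 2: RHS = 87 is not a perfect cube.
  y = -2: RHS = -89 is not a perfect cube.
  y = 3: RHS = 296 is not a perfect cube.
  y = -3: RHS = -298 is not a perfect cube.
Continuing the search up to |y| = 50 finds no further solutions beyond those listed.
Collected solutions: (-1, 0).

Solutions (with |y| ≤ 50): (-1, 0).


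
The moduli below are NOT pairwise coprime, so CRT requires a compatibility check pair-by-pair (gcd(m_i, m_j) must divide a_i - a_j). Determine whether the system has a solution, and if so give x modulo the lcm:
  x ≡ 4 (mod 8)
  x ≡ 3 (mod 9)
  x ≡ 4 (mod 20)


Moduli 8, 9, 20 are not pairwise coprime, so CRT works modulo lcm(m_i) when all pairwise compatibility conditions hold.
Pairwise compatibility: gcd(m_i, m_j) must divide a_i - a_j for every pair.
Merge one congruence at a time:
  Start: x ≡ 4 (mod 8).
  Combine with x ≡ 3 (mod 9): gcd(8, 9) = 1; 3 - 4 = -1, which IS divisible by 1, so compatible.
    Write x = 4 + 8·t and substitute into x ≡ 3 (mod 9): 8·t ≡ 3 − 4 = -1 (mod 9).
    Reduce coefficients mod 9: 8·t ≡ 8 (mod 9).
    The inverse of 8 mod 9 is 8 (since 8·8 = 64 = 7·9 + 1), so t ≡ 8·8 = 64 ≡ 1 (mod 9).
    Then x = 4 + 8·1 = 12, valid modulo lcm(8, 9) = 72: x ≡ 12 (mod 72).
  Combine with x ≡ 4 (mod 20): gcd(72, 20) = 4; 4 - 12 = -8, which IS divisible by 4, so compatible.
    Write x = 12 + 72·t and substitute into x ≡ 4 (mod 20): 72·t ≡ 4 − 12 = -8 (mod 20).
    Divide the congruence (and modulus) by g = 4: 18·t ≡ -2 (mod 5).
    Reduce coefficients mod 5: 3·t ≡ 3 (mod 5).
    The inverse of 3 mod 5 is 2 (since 3·2 = 6 = 1·5 + 1), so t ≡ 2·3 = 6 ≡ 1 (mod 5).
    Then x = 12 + 72·1 = 84, valid modulo lcm(72, 20) = 360: x ≡ 84 (mod 360).
Verify: 84 mod 8 = 4, 84 mod 9 = 3, 84 mod 20 = 4.

x ≡ 84 (mod 360).


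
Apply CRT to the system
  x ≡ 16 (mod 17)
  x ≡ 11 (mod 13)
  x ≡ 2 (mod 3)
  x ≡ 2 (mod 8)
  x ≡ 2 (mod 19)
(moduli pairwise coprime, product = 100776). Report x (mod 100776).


Product of moduli M = 17 · 13 · 3 · 8 · 19 = 100776.
Merge one congruence at a time:
  Start: x ≡ 16 (mod 17).
  Combine with x ≡ 11 (mod 13); new modulus lcm = 221.
    Write x = 16 + 17·t and substitute into x ≡ 11 (mod 13): 17·t ≡ 11 − 16 = -5 (mod 13).
    Reduce coefficients mod 13: 4·t ≡ 8 (mod 13).
    The inverse of 4 mod 13 is 10 (since 4·10 = 40 = 3·13 + 1), so t ≡ 10·8 = 80 ≡ 2 (mod 13).
    Then x = 16 + 17·2 = 50, valid modulo lcm(17, 13) = 221: x ≡ 50 (mod 221).
  Combine with x ≡ 2 (mod 3); new modulus lcm = 663.
    Write x = 50 + 221·t and substitute into x ≡ 2 (mod 3): 221·t ≡ 2 − 50 = -48 (mod 3).
    Reduce coefficients mod 3: 2·t ≡ 0 (mod 3).
    The inverse of 2 mod 3 is 2 (since 2·2 = 4 = 1·3 + 1), so t ≡ 2·0 = 0 ≡ 0 (mod 3).
    Then x = 50 + 221·0 = 50, valid modulo lcm(221, 3) = 663: x ≡ 50 (mod 663).
  Combine with x ≡ 2 (mod 8); new modulus lcm = 5304.
    Write x = 50 + 663·t and substitute into x ≡ 2 (mod 8): 663·t ≡ 2 − 50 = -48 (mod 8).
    Reduce coefficients mod 8: 7·t ≡ 0 (mod 8).
    The inverse of 7 mod 8 is 7 (since 7·7 = 49 = 6·8 + 1), so t ≡ 7·0 = 0 ≡ 0 (mod 8).
    Then x = 50 + 663·0 = 50, valid modulo lcm(663, 8) = 5304: x ≡ 50 (mod 5304).
  Combine with x ≡ 2 (mod 19); new modulus lcm = 100776.
    Write x = 50 + 5304·t and substitute into x ≡ 2 (mod 19): 5304·t ≡ 2 − 50 = -48 (mod 19).
    Reduce coefficients mod 19: 3·t ≡ 9 (mod 19).
    The inverse of 3 mod 19 is 13 (since 3·13 = 39 = 2·19 + 1), so t ≡ 13·9 = 117 ≡ 3 (mod 19).
    Then x = 50 + 5304·3 = 15962, valid modulo lcm(5304, 19) = 100776: x ≡ 15962 (mod 100776).
Verify against each original: 15962 mod 17 = 16, 15962 mod 13 = 11, 15962 mod 3 = 2, 15962 mod 8 = 2, 15962 mod 19 = 2.

x ≡ 15962 (mod 100776).


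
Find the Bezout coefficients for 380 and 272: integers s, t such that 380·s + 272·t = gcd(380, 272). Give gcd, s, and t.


Euclidean algorithm on (380, 272) — divide until remainder is 0:
  380 = 1 · 272 + 108
  272 = 2 · 108 + 56
  108 = 1 · 56 + 52
  56 = 1 · 52 + 4
  52 = 13 · 4 + 0
gcd(380, 272) = 4.
Track Bezout coefficients alongside the remainders: start with r₀ = 380 = a·1 + b·0 (s = 1, t = 0) and r₁ = 272 = a·0 + b·1 (s = 0, t = 1); each new remainder r_{k+1} = r_{k-1} − q_k·r_k inherits s_{k+1} = s_{k-1} − q_k·s_k, t_{k+1} = t_{k-1} − q_k·t_k, so r_k = a·s_k + b·t_k at every step:
  q = 1: r = 108, s = 1 − 1·0 = 1, t = 0 − 1·1 = -1  (check: 380·1 + 272·(-1) = 108)
  q = 2: r = 56, s = 0 − 2·1 = -2, t = 1 − 2·(-1) = 3  (check: 380·(-2) + 272·3 = 56)
  q = 1: r = 52, s = 1 − 1·(-2) = 3, t = -1 − 1·3 = -4  (check: 380·3 + 272·(-4) = 52)
  q = 1: r = 4, s = -2 − 1·3 = -5, t = 3 − 1·(-4) = 7  (check: 380·(-5) + 272·7 = 4)
The row with r = 4 (the gcd) gives the Bezout coefficients s = -5, t = 7.
Result: 380 · (-5) + 272 · (7) = 4.

gcd(380, 272) = 4; s = -5, t = 7 (check: 380·(-5) + 272·7 = 4).


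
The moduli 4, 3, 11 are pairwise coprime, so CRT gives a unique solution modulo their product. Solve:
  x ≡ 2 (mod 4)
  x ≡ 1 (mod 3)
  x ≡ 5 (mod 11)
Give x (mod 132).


Moduli 4, 3, 11 are pairwise coprime; by CRT there is a unique solution modulo M = 4 · 3 · 11 = 132.
Solve pairwise, accumulating the modulus:
  Start with x ≡ 2 (mod 4).
  Combine with x ≡ 1 (mod 3): since gcd(4, 3) = 1, we get a unique residue mod 12.
    Write x = 2 + 4·t and substitute into x ≡ 1 (mod 3): 4·t ≡ 1 − 2 = -1 (mod 3).
    Reduce coefficients mod 3: 1·t ≡ 2 (mod 3).
    So t ≡ 2 (mod 3).
    Then x = 2 + 4·2 = 10, valid modulo lcm(4, 3) = 12: x ≡ 10 (mod 12).
  Combine with x ≡ 5 (mod 11): since gcd(12, 11) = 1, we get a unique residue mod 132.
    Write x = 10 + 12·t and substitute into x ≡ 5 (mod 11): 12·t ≡ 5 − 10 = -5 (mod 11).
    Reduce coefficients mod 11: 1·t ≡ 6 (mod 11).
    So t ≡ 6 (mod 11).
    Then x = 10 + 12·6 = 82, valid modulo lcm(12, 11) = 132: x ≡ 82 (mod 132).
Verify: 82 mod 4 = 2 ✓, 82 mod 3 = 1 ✓, 82 mod 11 = 5 ✓.

x ≡ 82 (mod 132).


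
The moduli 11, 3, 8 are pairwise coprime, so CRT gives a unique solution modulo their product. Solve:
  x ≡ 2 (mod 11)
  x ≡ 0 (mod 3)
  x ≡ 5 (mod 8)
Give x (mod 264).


Moduli 11, 3, 8 are pairwise coprime; by CRT there is a unique solution modulo M = 11 · 3 · 8 = 264.
Solve pairwise, accumulating the modulus:
  Start with x ≡ 2 (mod 11).
  Combine with x ≡ 0 (mod 3): since gcd(11, 3) = 1, we get a unique residue mod 33.
    Write x = 2 + 11·t and substitute into x ≡ 0 (mod 3): 11·t ≡ 0 − 2 = -2 (mod 3).
    Reduce coefficients mod 3: 2·t ≡ 1 (mod 3).
    The inverse of 2 mod 3 is 2 (since 2·2 = 4 = 1·3 + 1), so t ≡ 2·1 = 2 ≡ 2 (mod 3).
    Then x = 2 + 11·2 = 24, valid modulo lcm(11, 3) = 33: x ≡ 24 (mod 33).
  Combine with x ≡ 5 (mod 8): since gcd(33, 8) = 1, we get a unique residue mod 264.
    Write x = 24 + 33·t and substitute into x ≡ 5 (mod 8): 33·t ≡ 5 − 24 = -19 (mod 8).
    Reduce coefficients mod 8: 1·t ≡ 5 (mod 8).
    So t ≡ 5 (mod 8).
    Then x = 24 + 33·5 = 189, valid modulo lcm(33, 8) = 264: x ≡ 189 (mod 264).
Verify: 189 mod 11 = 2 ✓, 189 mod 3 = 0 ✓, 189 mod 8 = 5 ✓.

x ≡ 189 (mod 264).


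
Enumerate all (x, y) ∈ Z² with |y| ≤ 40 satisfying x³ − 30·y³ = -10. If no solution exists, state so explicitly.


The equation is x³ - 30y³ = -10. For fixed y, x³ = 30·y³ − 10, so a solution requires the RHS to be a perfect cube.
Strategy: iterate y from -40 to 40, compute RHS = 30·y³ − 10, and check whether it is a (positive or negative) perfect cube.
Check small values of y:
  y = 0: RHS = -10 is not a perfect cube.
  y = 1: RHS = 20 is not a perfect cube.
  y = -1: RHS = -40 is not a perfect cube.
  y = 2: RHS = 230 is not a perfect cube.
  y = -2: RHS = -250 is not a perfect cube.
  y = 3: RHS = 800 is not a perfect cube.
  y = -3: RHS = -820 is not a perfect cube.
Continuing the search up to |y| = 40 finds no solutions either.
No (x, y) in the scanned range satisfies the equation.

No integer solutions with |y| ≤ 40.


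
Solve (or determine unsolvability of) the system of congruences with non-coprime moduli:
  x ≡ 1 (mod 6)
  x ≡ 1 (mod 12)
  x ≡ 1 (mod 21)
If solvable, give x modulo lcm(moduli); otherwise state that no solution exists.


Moduli 6, 12, 21 are not pairwise coprime, so CRT works modulo lcm(m_i) when all pairwise compatibility conditions hold.
Pairwise compatibility: gcd(m_i, m_j) must divide a_i - a_j for every pair.
Merge one congruence at a time:
  Start: x ≡ 1 (mod 6).
  Combine with x ≡ 1 (mod 12): gcd(6, 12) = 6; 1 - 1 = 0, which IS divisible by 6, so compatible.
    Write x = 1 + 6·t and substitute into x ≡ 1 (mod 12): 6·t ≡ 1 − 1 = 0 (mod 12).
    Divide the congruence (and modulus) by g = 6: 1·t ≡ 0 (mod 2).
    So t ≡ 0 (mod 2).
    Then x = 1 + 6·0 = 1, valid modulo lcm(6, 12) = 12: x ≡ 1 (mod 12).
  Combine with x ≡ 1 (mod 21): gcd(12, 21) = 3; 1 - 1 = 0, which IS divisible by 3, so compatible.
    Write x = 1 + 12·t and substitute into x ≡ 1 (mod 21): 12·t ≡ 1 − 1 = 0 (mod 21).
    Divide the congruence (and modulus) by g = 3: 4·t ≡ 0 (mod 7).
    The inverse of 4 mod 7 is 2 (since 4·2 = 8 = 1·7 + 1), so t ≡ 2·0 = 0 ≡ 0 (mod 7).
    Then x = 1 + 12·0 = 1, valid modulo lcm(12, 21) = 84: x ≡ 1 (mod 84).
Verify: 1 mod 6 = 1, 1 mod 12 = 1, 1 mod 21 = 1.

x ≡ 1 (mod 84).


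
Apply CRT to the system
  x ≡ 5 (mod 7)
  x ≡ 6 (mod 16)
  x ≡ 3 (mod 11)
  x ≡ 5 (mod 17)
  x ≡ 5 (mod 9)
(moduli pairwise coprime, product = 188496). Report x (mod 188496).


Product of moduli M = 7 · 16 · 11 · 17 · 9 = 188496.
Merge one congruence at a time:
  Start: x ≡ 5 (mod 7).
  Combine with x ≡ 6 (mod 16); new modulus lcm = 112.
    Write x = 5 + 7·t and substitute into x ≡ 6 (mod 16): 7·t ≡ 6 − 5 = 1 (mod 16).
    The inverse of 7 mod 16 is 7 (since 7·7 = 49 = 3·16 + 1), so t ≡ 7·1 = 7 ≡ 7 (mod 16).
    Then x = 5 + 7·7 = 54, valid modulo lcm(7, 16) = 112: x ≡ 54 (mod 112).
  Combine with x ≡ 3 (mod 11); new modulus lcm = 1232.
    Write x = 54 + 112·t and substitute into x ≡ 3 (mod 11): 112·t ≡ 3 − 54 = -51 (mod 11).
    Reduce coefficients mod 11: 2·t ≡ 4 (mod 11).
    The inverse of 2 mod 11 is 6 (since 2·6 = 12 = 1·11 + 1), so t ≡ 6·4 = 24 ≡ 2 (mod 11).
    Then x = 54 + 112·2 = 278, valid modulo lcm(112, 11) = 1232: x ≡ 278 (mod 1232).
  Combine with x ≡ 5 (mod 17); new modulus lcm = 20944.
    Write x = 278 + 1232·t and substitute into x ≡ 5 (mod 17): 1232·t ≡ 5 − 278 = -273 (mod 17).
    Reduce coefficients mod 17: 8·t ≡ 16 (mod 17).
    The inverse of 8 mod 17 is 15 (since 8·15 = 120 = 7·17 + 1), so t ≡ 15·16 = 240 ≡ 2 (mod 17).
    Then x = 278 + 1232·2 = 2742, valid modulo lcm(1232, 17) = 20944: x ≡ 2742 (mod 20944).
  Combine with x ≡ 5 (mod 9); new modulus lcm = 188496.
    Write x = 2742 + 20944·t and substitute into x ≡ 5 (mod 9): 20944·t ≡ 5 − 2742 = -2737 (mod 9).
    Reduce coefficients mod 9: 1·t ≡ 8 (mod 9).
    So t ≡ 8 (mod 9).
    Then x = 2742 + 20944·8 = 170294, valid modulo lcm(20944, 9) = 188496: x ≡ 170294 (mod 188496).
Verify against each original: 170294 mod 7 = 5, 170294 mod 16 = 6, 170294 mod 11 = 3, 170294 mod 17 = 5, 170294 mod 9 = 5.

x ≡ 170294 (mod 188496).


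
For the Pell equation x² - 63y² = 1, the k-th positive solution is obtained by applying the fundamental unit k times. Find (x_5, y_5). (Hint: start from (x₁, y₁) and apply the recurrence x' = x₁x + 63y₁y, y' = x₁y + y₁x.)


Step 1: Find the fundamental solution (x₁, y₁) of x² - 63y² = 1.
  Expand √63 as a continued fraction. a₀ = ⌊√63⌋ = 7; iterate m_{k+1} = d_k·a_k − m_k, d_{k+1} = (63 − m_{k+1}²)/d_k, a_{k+1} = ⌊(a₀ + m_{k+1})/d_{k+1}⌋ (starting m₀ = 0, d₀ = 1), with convergents p_k = a_k·p_{k-1} + p_{k-2}, q_k = a_k·q_{k-1} + q_{k-2} (p₋₁ = 1, q₋₁ = 0):
  k = 0: a₀ = 7; p₀/q₀ = 7/1; p₀² − 63·q₀² = 49 − 63 = -14.
  k = 1: m = 7, d = 14, a = ⌊(7 + 7)/14⌋ = 1; p/q = (1·7 + 1)/(1·1 + 0) = 8/1; p² − 63·q² = 64 − 63 = 1.
  The first convergent with p² − 63·q² = 1 gives the fundamental solution (x₁, y₁) = (8, 1).
Step 2: Apply the recurrence (x_{n+1}, y_{n+1}) = (x₁x_n + 63y₁y_n, x₁y_n + y₁x_n) repeatedly.
  From (x_1, y_1) = (8, 1): x_2 = 8·8 + 63·1·1 = 127; y_2 = 8·1 + 1·8 = 16.
  From (x_2, y_2) = (127, 16): x_3 = 8·127 + 63·1·16 = 2024; y_3 = 8·16 + 1·127 = 255.
  From (x_3, y_3) = (2024, 255): x_4 = 8·2024 + 63·1·255 = 32257; y_4 = 8·255 + 1·2024 = 4064.
  From (x_4, y_4) = (32257, 4064): x_5 = 8·32257 + 63·1·4064 = 514088; y_5 = 8·4064 + 1·32257 = 64769.
Step 3: Verify x_5² - 63·y_5² = 264286471744 - 264286471743 = 1 (should be 1). ✓

(x_1, y_1) = (8, 1); (x_5, y_5) = (514088, 64769).


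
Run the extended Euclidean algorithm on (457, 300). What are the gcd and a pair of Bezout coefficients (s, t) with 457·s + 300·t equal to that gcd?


Euclidean algorithm on (457, 300) — divide until remainder is 0:
  457 = 1 · 300 + 157
  300 = 1 · 157 + 143
  157 = 1 · 143 + 14
  143 = 10 · 14 + 3
  14 = 4 · 3 + 2
  3 = 1 · 2 + 1
  2 = 2 · 1 + 0
gcd(457, 300) = 1.
Track Bezout coefficients alongside the remainders: start with r₀ = 457 = a·1 + b·0 (s = 1, t = 0) and r₁ = 300 = a·0 + b·1 (s = 0, t = 1); each new remainder r_{k+1} = r_{k-1} − q_k·r_k inherits s_{k+1} = s_{k-1} − q_k·s_k, t_{k+1} = t_{k-1} − q_k·t_k, so r_k = a·s_k + b·t_k at every step:
  q = 1: r = 157, s = 1 − 1·0 = 1, t = 0 − 1·1 = -1  (check: 457·1 + 300·(-1) = 157)
  q = 1: r = 143, s = 0 − 1·1 = -1, t = 1 − 1·(-1) = 2  (check: 457·(-1) + 300·2 = 143)
  q = 1: r = 14, s = 1 − 1·(-1) = 2, t = -1 − 1·2 = -3  (check: 457·2 + 300·(-3) = 14)
  q = 10: r = 3, s = -1 − 10·2 = -21, t = 2 − 10·(-3) = 32  (check: 457·(-21) + 300·32 = 3)
  q = 4: r = 2, s = 2 − 4·(-21) = 86, t = -3 − 4·32 = -131  (check: 457·86 + 300·(-131) = 2)
  q = 1: r = 1, s = -21 − 1·86 = -107, t = 32 − 1·(-131) = 163  (check: 457·(-107) + 300·163 = 1)
The row with r = 1 (the gcd) gives the Bezout coefficients s = -107, t = 163.
Result: 457 · (-107) + 300 · (163) = 1.

gcd(457, 300) = 1; s = -107, t = 163 (check: 457·(-107) + 300·163 = 1).
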